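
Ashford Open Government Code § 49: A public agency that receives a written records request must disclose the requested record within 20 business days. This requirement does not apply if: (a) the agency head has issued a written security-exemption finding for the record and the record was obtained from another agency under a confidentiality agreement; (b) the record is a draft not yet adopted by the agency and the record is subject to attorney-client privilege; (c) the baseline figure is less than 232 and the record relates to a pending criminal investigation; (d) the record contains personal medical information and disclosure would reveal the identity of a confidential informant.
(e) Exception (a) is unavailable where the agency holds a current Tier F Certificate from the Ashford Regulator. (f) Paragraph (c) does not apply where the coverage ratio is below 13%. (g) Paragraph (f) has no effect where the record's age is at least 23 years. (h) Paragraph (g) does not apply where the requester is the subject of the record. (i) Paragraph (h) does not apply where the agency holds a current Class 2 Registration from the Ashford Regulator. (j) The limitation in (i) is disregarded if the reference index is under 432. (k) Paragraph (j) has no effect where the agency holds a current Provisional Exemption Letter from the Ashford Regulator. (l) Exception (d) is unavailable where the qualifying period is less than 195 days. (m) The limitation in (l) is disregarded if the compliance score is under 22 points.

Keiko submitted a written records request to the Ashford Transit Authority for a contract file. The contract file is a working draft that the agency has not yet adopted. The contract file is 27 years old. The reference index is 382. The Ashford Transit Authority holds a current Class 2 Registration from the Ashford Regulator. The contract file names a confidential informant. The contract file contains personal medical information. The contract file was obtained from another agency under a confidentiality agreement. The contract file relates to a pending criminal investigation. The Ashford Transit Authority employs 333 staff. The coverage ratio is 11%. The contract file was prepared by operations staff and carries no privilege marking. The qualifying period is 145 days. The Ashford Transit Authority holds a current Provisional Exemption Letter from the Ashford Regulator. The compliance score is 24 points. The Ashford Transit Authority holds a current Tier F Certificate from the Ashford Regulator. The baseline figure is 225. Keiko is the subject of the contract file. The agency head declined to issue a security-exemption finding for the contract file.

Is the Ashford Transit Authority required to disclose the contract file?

Exception (a) does not apply: the agency head declined to issue a security-exemption finding.
Exception (b) does not apply: the contract file carries no privilege marking.
All of (c)'s requirements are met (the baseline figure is 225, less than the 232 limit; the contract file relates to a pending investigation). Applying paragraphs (f)–(k): (f) would limit (c) — the coverage ratio is 11%, below the 13% limit — but (g) sets (f) aside: (g) is engaged — the record's age is 27 years, meeting the 23 years threshold. (h) is triggered (Keiko is the subject of the contract file), but yields to (i): (i) is engaged — a current Class 2 Registration is held. (j) applies (the reference index is 382, under the 432 limit), but is overridden by (k): (k) operates against (j): a current Provisional Exemption Letter is held. So (c) applies.
All of (d)'s requirements are met (the contract file contains personal medical information; the contract file names a confidential informant). However, paragraphs (l)–(m) must be considered: (l) is triggered — the qualifying period is 145 days, less than the 195 days limit. (m), which would lift (l), is not engaged — the compliance score is 24 points, not under 22 points. Exception (d) does not apply.

No — exception (c) applies; the Ashford Transit Authority is not required to disclose the contract file.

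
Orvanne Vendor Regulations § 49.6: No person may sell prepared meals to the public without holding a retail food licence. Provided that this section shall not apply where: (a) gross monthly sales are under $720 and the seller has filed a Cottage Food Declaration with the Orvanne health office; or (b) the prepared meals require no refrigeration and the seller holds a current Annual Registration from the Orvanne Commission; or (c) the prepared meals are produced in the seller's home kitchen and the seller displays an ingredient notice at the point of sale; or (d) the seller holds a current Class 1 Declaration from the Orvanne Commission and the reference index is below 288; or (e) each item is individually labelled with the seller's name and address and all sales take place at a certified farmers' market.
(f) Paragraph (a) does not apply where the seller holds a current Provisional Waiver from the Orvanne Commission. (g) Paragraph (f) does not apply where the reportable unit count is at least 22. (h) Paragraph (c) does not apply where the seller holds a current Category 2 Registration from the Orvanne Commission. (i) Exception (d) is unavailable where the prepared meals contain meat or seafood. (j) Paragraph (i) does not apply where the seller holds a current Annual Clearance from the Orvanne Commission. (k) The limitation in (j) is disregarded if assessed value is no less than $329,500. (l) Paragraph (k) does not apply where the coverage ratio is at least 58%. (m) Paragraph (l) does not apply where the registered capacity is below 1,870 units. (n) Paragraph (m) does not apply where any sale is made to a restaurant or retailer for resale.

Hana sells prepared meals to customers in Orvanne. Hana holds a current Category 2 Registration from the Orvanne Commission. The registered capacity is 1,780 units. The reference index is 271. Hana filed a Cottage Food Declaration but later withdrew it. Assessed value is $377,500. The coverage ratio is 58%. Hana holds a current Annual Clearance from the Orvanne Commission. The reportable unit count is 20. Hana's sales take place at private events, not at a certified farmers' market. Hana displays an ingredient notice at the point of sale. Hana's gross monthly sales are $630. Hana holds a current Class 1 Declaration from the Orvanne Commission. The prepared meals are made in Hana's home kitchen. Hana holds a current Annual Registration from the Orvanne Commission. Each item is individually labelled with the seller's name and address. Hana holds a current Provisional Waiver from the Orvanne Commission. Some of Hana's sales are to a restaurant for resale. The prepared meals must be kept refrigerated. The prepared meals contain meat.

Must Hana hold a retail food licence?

Exception (a) requires that the seller has filed a Cottage Food Declaration with the Orvanne health office; but the Cottage Food Declaration was withdrawn, so (a) is unavailable.
Exception (b) requires that the prepared meals require no refrigeration; but the prepared meals require refrigeration, so (b) is unavailable.
Exception (c): the prepared meals are home-kitchen produced; an ingredient notice is displayed — every condition holds. Turning to paragraph (h): (h) operates — a current Category 2 Registration is held. So (c) is unavailable.
Exception (d): a current Class 1 Declaration is held; the reference index is 271, below the 288 limit — every condition holds. Considering the limiting provisions: (i) would limit (d) — the prepared meals contain meat — but (j) sets (i) aside: (j) is engaged — a current Annual Clearance is held. (k) is triggered (assessed value is $377,500, meeting the $329,500 threshold), but is itself disapplied by (l): (l) is triggered — the coverage ratio is 58%, meeting the 58% threshold. (m) would limit (l) — the registered capacity is 1,780 units, below the 1,870 units limit — but (n) sets (m) aside: (n) is engaged — some sales are to a restaurant for resale. Exception (d) stands.
Exception (e) requires that all sales take place at a certified farmers' market; but sales are at private events, not a certified farmers' market, so (e) is unavailable.

No — exception (d) applies; Hana is not required to hold a retail food licence.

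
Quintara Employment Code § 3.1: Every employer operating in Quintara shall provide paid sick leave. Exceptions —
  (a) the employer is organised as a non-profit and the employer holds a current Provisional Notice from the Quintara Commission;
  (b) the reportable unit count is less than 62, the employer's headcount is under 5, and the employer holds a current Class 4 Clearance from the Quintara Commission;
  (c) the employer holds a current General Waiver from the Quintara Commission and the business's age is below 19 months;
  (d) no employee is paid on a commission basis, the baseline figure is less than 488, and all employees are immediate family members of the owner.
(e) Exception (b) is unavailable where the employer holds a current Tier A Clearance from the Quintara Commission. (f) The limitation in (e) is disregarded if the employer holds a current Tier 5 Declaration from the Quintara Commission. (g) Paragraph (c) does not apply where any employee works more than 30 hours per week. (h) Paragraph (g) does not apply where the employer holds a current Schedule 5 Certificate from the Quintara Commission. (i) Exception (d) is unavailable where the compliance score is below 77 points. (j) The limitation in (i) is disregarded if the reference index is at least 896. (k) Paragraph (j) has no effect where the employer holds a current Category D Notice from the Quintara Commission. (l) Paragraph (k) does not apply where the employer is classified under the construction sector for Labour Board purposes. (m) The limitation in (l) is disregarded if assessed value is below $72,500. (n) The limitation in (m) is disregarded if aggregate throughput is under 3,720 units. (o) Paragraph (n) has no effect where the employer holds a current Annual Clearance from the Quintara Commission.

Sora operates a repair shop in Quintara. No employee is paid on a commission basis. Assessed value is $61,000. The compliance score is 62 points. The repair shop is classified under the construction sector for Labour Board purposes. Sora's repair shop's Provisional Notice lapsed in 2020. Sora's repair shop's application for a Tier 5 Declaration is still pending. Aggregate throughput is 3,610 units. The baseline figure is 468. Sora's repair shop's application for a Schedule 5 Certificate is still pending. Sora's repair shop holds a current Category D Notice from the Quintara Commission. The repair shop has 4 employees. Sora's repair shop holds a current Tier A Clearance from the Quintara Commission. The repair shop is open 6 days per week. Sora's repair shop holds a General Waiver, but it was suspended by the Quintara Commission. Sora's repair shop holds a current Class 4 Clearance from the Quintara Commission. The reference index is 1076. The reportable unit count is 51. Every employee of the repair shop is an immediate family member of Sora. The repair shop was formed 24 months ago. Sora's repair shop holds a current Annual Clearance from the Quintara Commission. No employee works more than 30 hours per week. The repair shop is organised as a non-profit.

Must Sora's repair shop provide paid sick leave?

Exception (a) does not apply: the Provisional Notice is not current.
All of (b)'s requirements are met (the reportable unit count is 51, less than the 62 limit; the employer's headcount is 4, under the 5 limit; a current Class 4 Clearance is held). However, paragraphs (e)–(f) must be considered: (e) is engaged — a current Tier A Clearance is held. (f) does not operate here (no current Tier 5 Declaration is held), so (e) stands. (b) is therefore removed.
Exception (c) requires that the employer holds a current General Waiver from the Quintara Commission; but the General Waiver is not current, so (c) is unavailable.
Exception (d)'s conditions are all satisfied: no employee is paid on commission; the baseline figure is 468, less than the 488 limit; every employee is an immediate family member. However, paragraphs (i)–(o) must be considered: (i) operates against (d): the compliance score is 62 points, below the 77 points limit. (j) operates (the reference index is 1,076, meeting the 896 threshold), but is set aside by (k): (k) operates against (j): a current Category D Notice is held. (l) operates (the repair shop is classified under the construction sector), but is itself disapplied by (m): (m) operates against (l): assessed value is $61,000, below the $72,500 limit. (n) would limit (m) — aggregate throughput is 3,610 units, under the 3,720 units limit — but (o) sets (n) aside: (o) operates against (n): a current Annual Clearance is held. Exception (d) does not apply.
Every exception is unavailable, so the rule governs.

Yes — Sora's repair shop must provide paid sick leave.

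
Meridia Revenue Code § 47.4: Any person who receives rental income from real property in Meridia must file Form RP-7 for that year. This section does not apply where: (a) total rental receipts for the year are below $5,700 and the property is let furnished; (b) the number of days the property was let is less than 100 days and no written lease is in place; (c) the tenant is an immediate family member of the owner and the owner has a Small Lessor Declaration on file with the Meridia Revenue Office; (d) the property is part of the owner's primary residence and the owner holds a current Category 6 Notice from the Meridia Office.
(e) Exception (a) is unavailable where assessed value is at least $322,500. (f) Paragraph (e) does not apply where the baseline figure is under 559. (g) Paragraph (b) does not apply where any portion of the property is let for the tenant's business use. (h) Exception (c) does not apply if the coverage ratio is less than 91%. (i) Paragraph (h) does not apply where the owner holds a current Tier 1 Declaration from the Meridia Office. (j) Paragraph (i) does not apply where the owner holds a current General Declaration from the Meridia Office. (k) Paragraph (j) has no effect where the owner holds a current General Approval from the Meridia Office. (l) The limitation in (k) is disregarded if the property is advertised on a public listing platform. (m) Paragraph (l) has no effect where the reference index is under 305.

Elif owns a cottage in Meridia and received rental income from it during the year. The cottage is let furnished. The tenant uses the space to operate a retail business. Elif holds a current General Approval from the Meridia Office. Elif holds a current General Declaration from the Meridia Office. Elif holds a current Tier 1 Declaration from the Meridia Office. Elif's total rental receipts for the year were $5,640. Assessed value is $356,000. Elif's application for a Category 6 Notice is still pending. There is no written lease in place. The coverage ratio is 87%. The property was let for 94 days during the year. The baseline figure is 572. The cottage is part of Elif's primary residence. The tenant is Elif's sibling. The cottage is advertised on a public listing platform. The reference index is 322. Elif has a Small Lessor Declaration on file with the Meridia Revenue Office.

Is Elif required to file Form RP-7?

Yes — Elif must file Form RP-7.

Exception (a)'s conditions are all satisfied: total rental receipts for the year are $5,640, below the $5,700 limit; the property is let furnished. Turning to paragraphs (e)–(f): (e) is engaged — assessed value is $356,000, meeting the $322,500 threshold. (f) is not engaged (the baseline figure is 572, not under 559), so (e) stands. (a) is therefore removed.
Exception (b): the number of days the property was let is 94 days, less than the 100 days limit; there is no written lease — every condition holds. However, paragraph (g) must be considered: (g) operates against (b): the space is let for business use. Exception (b) does not apply.
Exception (c)'s conditions are all satisfied: the tenant is an immediate family member; a Small Lessor Declaration is on file. However, paragraphs (h)–(m) must be considered: (h) is triggered — the coverage ratio is 87%, less than the 91% limit. (i) would limit (h) — a current Tier 1 Declaration is held — but (j) sets (i) aside: (j) is triggered — a current General Declaration is held. (k) would limit (j) — a current General Approval is held — but (l) sets (k) aside: (l) operates against (k): the property is publicly advertised. (m), which would lift (l), does not operate here — the reference index is 322, not under 305. So (c) is unavailable.
Exception (d) fails — no current Category 6 Notice is held.
No exception displaces § 47.4.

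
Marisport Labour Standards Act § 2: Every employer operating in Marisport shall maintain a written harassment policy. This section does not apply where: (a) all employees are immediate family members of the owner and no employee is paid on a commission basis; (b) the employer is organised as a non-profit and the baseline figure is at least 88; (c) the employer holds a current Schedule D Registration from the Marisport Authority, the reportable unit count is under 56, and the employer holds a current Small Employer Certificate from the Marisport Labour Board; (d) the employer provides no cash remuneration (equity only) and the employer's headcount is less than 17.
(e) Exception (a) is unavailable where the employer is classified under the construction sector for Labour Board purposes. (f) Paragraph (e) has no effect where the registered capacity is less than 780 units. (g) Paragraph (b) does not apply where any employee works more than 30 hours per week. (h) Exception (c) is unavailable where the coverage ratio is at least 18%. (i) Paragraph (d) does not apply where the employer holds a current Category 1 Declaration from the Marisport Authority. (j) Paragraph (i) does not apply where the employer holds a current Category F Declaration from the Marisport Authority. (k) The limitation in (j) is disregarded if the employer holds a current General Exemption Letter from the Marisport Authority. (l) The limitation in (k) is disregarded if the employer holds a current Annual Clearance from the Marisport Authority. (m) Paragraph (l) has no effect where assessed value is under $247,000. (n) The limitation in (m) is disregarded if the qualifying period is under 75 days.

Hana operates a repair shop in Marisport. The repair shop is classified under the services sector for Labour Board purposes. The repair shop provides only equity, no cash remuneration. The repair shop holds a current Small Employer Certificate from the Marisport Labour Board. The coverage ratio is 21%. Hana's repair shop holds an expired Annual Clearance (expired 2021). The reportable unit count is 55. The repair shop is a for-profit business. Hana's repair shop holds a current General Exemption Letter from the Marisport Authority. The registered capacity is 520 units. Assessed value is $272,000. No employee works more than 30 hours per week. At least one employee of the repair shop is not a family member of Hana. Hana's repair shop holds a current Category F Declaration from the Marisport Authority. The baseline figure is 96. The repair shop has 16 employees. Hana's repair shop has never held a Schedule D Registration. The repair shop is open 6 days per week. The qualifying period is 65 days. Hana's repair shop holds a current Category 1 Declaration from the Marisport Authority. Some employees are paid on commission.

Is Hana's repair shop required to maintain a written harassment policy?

Exception (a) requires that all employees are immediate family members of the owner; but at least one employee is not a family member, so (a) is unavailable.
Exception (b) fails — the employer is for-profit.
Exception (c) does not apply: no current Schedule D Registration is held.
Exception (d): remuneration is equity-only; the employer's headcount is 16, less than the 17 limit — every condition holds. However, paragraphs (i)–(n) must be considered: (i) is engaged — a current Category 1 Declaration is held. (j) operates (a current Category F Declaration is held), but yields to (k): (k) operates against (j): a current General Exemption Letter is held. (l) is inapplicable (no current Annual Clearance is held), so (k) stands. Exception (d) does not apply.
No exception displaces § 2.

Yes — Hana's repair shop must maintain a written harassment policy.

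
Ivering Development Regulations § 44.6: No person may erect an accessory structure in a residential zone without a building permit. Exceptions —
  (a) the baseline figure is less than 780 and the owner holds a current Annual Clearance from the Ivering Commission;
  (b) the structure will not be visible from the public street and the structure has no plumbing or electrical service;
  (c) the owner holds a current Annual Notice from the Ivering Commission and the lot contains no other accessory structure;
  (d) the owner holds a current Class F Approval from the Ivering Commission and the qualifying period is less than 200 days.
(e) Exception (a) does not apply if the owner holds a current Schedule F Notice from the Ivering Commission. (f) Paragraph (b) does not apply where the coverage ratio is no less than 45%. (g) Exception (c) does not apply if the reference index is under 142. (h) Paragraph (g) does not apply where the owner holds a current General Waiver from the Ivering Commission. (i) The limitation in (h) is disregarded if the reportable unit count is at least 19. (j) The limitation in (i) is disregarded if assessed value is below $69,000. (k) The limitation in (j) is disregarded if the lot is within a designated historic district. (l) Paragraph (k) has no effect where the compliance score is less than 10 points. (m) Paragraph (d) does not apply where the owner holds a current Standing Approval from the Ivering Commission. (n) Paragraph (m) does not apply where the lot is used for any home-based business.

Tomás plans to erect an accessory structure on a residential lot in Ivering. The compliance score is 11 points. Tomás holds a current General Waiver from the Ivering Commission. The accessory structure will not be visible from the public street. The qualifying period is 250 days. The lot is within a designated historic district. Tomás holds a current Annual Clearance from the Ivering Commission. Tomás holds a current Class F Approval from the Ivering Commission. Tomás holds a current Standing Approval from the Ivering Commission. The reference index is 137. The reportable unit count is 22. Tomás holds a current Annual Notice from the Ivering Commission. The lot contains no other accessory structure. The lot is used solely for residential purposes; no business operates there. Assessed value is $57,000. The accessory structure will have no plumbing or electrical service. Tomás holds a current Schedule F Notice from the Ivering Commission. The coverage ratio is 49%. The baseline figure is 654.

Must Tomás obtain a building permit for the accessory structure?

Exception (a) is satisfied on its face — the baseline figure is 654, less than the 780 limit; a current Annual Clearance is held. However, paragraph (e) must be considered: (e) applies — a current Schedule F Notice is held. (a) is therefore removed.
Exception (b) is satisfied on its face — the structure will not be visible from the street; there is no plumbing or electrical service. However, paragraph (f) must be considered: (f) applies — the coverage ratio is 49%, meeting the 45% threshold. So (b) is unavailable.
Exception (c) is satisfied on its face — a current Annual Notice is held; the lot has no other accessory structure. Turning to paragraphs (g)–(l): (g) operates against (c): the reference index is 137, under the 142 limit. (h) applies (a current General Waiver is held), but is overridden by (i): (i) operates against (h): the reportable unit count is 22, meeting the 19 threshold. (j) is triggered (assessed value is $57,000, below the $69,000 limit), but is displaced by (k): (k) operates against (j): the lot is in a historic district. (l) is not engaged (the compliance score is 11 points, not less than 10 points), so (k) stands. (c) is therefore removed.
Exception (d) does not apply: the qualifying period is 250 days, not less than 200 days.
None of the exceptions is available; § 44.6 applies in full.

Yes — Tomás must obtain a building permit.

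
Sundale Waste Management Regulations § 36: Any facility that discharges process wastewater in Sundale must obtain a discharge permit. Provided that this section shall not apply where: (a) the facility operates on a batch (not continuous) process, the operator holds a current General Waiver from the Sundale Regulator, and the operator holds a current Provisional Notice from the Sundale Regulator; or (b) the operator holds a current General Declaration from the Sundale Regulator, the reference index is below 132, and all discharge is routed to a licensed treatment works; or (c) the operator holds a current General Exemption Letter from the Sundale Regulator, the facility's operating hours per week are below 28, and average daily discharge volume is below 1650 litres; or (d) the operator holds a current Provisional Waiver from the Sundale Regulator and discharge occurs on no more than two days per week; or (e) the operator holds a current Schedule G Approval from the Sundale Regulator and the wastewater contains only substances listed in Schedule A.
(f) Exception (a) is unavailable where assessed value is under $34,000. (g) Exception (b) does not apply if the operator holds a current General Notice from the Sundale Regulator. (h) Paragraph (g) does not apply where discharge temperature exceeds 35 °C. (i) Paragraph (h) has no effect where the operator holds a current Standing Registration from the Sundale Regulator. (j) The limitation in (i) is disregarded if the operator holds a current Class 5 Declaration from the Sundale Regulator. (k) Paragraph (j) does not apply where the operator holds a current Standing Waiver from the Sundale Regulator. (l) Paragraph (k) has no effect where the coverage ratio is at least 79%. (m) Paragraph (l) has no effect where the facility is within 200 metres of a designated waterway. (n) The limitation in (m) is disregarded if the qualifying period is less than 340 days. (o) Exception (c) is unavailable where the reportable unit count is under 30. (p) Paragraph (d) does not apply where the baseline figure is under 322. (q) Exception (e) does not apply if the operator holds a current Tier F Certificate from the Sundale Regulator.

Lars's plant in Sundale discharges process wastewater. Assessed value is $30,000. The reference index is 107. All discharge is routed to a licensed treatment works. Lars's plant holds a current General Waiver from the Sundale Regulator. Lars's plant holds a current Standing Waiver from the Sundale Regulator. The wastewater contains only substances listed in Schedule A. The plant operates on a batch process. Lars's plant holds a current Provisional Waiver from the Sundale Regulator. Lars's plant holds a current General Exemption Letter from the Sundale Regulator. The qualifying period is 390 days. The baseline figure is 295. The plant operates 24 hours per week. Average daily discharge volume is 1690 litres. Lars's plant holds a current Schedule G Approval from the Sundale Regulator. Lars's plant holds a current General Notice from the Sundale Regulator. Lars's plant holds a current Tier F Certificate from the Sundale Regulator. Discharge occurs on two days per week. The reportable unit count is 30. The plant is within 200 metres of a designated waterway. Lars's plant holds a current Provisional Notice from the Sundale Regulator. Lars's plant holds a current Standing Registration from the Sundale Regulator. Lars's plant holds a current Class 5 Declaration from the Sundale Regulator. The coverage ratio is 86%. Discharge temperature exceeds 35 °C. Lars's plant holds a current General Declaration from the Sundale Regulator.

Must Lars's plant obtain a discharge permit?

Exception (a)'s conditions are all satisfied: the facility operates on a batch process; a current General Waiver is held; a current Provisional Notice is held. But: (f) operates against (a): assessed value is $30,000, under the $34,000 limit. (a) is therefore removed.
Exception (b): a current General Declaration is held; the reference index is 107, below the 132 limit; discharge is routed to a licensed treatment works — every condition holds. But applying paragraphs (g)–(n): (g) operates — a current General Notice is held. (h) applies (discharge temperature exceeds 35 °C), but yields to (i): (i) applies — a current Standing Registration is held. (j) would limit (i) — a current Class 5 Declaration is held — but (k) sets (j) aside: (k) operates against (j): a current Standing Waiver is held. (l) is engaged (the coverage ratio is 86%, meeting the 79% threshold), but yields to (m): (m) is triggered — the plant is within 200 m of a designated waterway. (n) is not engaged (the qualifying period is 390 days, not less than 340 days), so (m) stands. Exception (b) does not apply.
Exception (c) does not apply: average daily discharge volume is 1690 litres, not below 1650 litres.
Exception (d) is satisfied on its face — a current Provisional Waiver is held; discharge occurs on no more than two days per week. However, paragraph (p) must be considered: (p) is engaged — the baseline figure is 295, under the 322 limit. (d) is therefore removed.
Exception (e)'s conditions are all satisfied: a current Schedule G Approval is held; the wastewater is Schedule-A-only. However, paragraph (q) must be considered: (q) operates — a current Tier F Certificate is held. Exception (e) does not apply.
No exception applies. The general rule governs.

Yes — Lars's plant must obtain a discharge permit.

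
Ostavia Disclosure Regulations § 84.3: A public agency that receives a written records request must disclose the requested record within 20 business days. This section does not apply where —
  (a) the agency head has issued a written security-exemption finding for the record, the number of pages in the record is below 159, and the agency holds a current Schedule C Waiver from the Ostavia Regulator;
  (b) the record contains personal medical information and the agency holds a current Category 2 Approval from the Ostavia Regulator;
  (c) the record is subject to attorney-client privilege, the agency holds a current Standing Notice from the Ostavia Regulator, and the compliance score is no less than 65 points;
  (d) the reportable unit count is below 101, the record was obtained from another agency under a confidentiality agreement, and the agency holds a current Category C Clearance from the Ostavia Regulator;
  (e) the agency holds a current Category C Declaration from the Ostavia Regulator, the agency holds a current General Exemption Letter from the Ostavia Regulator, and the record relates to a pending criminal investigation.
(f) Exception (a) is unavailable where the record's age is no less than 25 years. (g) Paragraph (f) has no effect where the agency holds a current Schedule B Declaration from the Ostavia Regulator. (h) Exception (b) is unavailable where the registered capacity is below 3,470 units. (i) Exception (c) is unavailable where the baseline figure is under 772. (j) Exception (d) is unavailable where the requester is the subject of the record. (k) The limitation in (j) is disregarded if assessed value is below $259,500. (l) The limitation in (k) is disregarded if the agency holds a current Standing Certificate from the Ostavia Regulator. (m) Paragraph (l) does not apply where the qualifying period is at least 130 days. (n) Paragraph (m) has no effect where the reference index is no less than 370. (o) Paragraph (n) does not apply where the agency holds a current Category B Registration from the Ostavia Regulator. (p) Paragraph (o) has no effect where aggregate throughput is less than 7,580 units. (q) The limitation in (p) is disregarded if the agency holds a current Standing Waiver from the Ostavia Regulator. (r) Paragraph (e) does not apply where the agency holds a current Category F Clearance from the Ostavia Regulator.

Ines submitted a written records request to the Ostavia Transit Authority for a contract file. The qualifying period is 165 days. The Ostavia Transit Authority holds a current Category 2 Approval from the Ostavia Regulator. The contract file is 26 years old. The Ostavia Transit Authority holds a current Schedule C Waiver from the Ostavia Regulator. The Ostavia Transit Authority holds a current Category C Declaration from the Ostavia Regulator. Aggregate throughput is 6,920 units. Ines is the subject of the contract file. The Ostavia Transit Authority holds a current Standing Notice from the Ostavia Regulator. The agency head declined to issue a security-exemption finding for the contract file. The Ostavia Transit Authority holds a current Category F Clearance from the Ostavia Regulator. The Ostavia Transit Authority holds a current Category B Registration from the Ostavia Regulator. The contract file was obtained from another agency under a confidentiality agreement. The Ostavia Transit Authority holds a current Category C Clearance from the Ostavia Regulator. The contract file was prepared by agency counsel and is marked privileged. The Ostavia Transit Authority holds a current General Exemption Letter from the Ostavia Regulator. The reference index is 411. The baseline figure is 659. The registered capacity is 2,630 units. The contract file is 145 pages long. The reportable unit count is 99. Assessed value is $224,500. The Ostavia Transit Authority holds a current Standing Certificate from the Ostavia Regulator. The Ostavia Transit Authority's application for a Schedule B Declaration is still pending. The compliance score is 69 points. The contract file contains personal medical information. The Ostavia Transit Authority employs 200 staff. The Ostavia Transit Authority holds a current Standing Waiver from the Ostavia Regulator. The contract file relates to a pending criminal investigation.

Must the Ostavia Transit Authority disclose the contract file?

No — exception (d) applies; the Ostavia Transit Authority is not required to disclose the contract file.

Exception (a) does not apply: the agency head declined to issue a security-exemption finding.
Exception (b)'s conditions are all satisfied: the contract file contains personal medical information; a current Category 2 Approval is held. But applying paragraph (h): (h) operates against (b): the registered capacity is 2,630 units, below the 3,470 units limit. (b) is therefore removed.
Exception (c) is satisfied on its face — the contract file is privileged; a current Standing Notice is held; the compliance score is 69 points, meeting the 65 points threshold. But applying paragraph (i): (i) is triggered — the baseline figure is 659, under the 772 limit. So (c) is unavailable.
Exception (d)'s conditions are all satisfied: the reportable unit count is 99, below the 101 limit; the contract file was obtained under a confidentiality agreement; a current Category C Clearance is held. Under paragraphs (j)–(q): (j) operates (Ines is the subject of the contract file), but is overridden by (k): (k) is triggered — assessed value is $224,500, below the $259,500 limit. (l) would limit (k) — a current Standing Certificate is held — but (m) sets (l) aside: (m) is triggered — the qualifying period is 165 days, meeting the 130 days threshold. (n) would limit (m) — the reference index is 411, meeting the 370 threshold — but (o) sets (n) aside: (o) is triggered — a current Category B Registration is held. (p) would limit (o) — aggregate throughput is 6,920 units, less than the 7,580 units limit — but (q) sets (p) aside: (q) operates — a current Standing Waiver is held. So (d) applies.
All of (e)'s requirements are met (a current Category C Declaration is held; a current General Exemption Letter is held; the contract file relates to a pending investigation). But applying paragraph (r): (r) is engaged — a current Category F Clearance is held. Exception (e) does not apply.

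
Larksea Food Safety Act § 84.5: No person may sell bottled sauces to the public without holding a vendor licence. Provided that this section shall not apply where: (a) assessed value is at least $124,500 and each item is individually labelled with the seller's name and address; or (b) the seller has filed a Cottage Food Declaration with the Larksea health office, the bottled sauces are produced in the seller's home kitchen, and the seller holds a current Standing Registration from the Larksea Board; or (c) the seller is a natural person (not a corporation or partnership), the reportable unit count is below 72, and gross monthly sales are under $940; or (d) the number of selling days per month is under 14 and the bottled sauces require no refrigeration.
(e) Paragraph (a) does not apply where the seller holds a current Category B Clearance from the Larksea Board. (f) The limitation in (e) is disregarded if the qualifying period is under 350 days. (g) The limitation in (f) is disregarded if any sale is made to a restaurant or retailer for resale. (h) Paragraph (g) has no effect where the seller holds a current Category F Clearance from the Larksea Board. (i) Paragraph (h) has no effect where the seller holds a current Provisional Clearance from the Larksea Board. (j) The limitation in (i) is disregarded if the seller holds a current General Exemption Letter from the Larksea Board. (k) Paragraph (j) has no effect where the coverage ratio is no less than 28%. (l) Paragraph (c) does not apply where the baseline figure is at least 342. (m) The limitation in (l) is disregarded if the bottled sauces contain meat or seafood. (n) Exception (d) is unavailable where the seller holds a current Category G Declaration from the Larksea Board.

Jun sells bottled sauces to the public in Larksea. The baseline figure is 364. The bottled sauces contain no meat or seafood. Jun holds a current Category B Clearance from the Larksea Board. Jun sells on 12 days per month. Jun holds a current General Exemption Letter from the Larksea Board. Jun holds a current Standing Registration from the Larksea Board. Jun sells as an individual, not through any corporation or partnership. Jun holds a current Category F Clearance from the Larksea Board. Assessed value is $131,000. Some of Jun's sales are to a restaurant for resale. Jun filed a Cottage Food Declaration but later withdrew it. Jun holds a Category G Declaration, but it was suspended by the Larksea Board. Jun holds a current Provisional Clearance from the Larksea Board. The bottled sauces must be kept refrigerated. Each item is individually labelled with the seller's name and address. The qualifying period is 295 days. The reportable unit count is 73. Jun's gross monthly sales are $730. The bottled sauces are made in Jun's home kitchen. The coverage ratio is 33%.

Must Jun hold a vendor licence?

Yes — Jun must hold a vendor licence.

Exception (a)'s conditions are all satisfied: assessed value is $131,000, meeting the $124,500 threshold; items are individually labelled. However, paragraphs (e)–(k) must be considered: (e) applies — a current Category B Clearance is held. (f) is triggered (the qualifying period is 295 days, under the 350 days limit), but is displaced by (g): (g) is engaged — some sales are to a restaurant for resale. (h) is triggered (a current Category F Clearance is held), but is itself disapplied by (i): (i) is triggered — a current Provisional Clearance is held. (j) would limit (i) — a current General Exemption Letter is held — but (k) sets (j) aside: (k) is triggered — the coverage ratio is 33%, meeting the 28% threshold. Exception (a) does not apply.
Exception (b) requires that the seller has filed a Cottage Food Declaration with the Larksea health office; but the Cottage Food Declaration was withdrawn, so (b) is unavailable.
Exception (c) fails — the reportable unit count is 73, not below 72.
Exception (d) does not apply: the bottled sauces require refrigeration.
No exception applies. The general rule governs.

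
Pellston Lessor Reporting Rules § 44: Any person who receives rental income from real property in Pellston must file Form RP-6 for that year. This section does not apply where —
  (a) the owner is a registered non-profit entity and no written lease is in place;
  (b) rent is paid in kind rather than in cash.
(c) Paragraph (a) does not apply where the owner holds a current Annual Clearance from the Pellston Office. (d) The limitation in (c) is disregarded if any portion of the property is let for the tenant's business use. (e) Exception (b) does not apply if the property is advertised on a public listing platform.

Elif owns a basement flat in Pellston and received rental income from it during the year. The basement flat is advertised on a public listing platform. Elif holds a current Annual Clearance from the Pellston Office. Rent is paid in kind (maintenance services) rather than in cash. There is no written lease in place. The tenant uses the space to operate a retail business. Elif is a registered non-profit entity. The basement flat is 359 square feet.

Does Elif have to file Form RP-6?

Exception (a)'s conditions are all satisfied: Elif is a registered non-profit; there is no written lease. As to paragraphs (c)–(d): (c) is triggered (a current Annual Clearance is held), but is displaced by (d): (d) operates against (c): the space is let for business use. Exception (a) stands.
Exception (b) is satisfied on its face — rent is paid in kind. However, paragraph (e) must be considered: (e) operates against (b): the property is publicly advertised. So (b) is unavailable.

No — exception (a) applies; Elif is not required to file Form RP-6.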